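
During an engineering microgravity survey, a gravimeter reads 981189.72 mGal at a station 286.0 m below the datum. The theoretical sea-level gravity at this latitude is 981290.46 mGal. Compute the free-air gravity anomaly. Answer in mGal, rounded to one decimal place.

Free-air correction = 0.3086 × -286.0 = -88.26 mGal
Free-air anomaly = 981189.72 − 981290.46 + (-88.26) = -189.00 mGal

-189.0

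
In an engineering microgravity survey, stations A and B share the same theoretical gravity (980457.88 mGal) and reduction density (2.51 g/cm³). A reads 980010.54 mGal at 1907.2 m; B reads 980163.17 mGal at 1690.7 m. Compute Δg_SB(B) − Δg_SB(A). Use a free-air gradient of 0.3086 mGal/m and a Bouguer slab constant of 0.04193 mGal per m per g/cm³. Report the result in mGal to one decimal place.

108.6

Δg_SB(A) = 980010.54 − 980457.88 + 0.3086×1907.2 − 0.04193×2.51×1907.2 = -59.50 mGal
Δg_SB(B) = 980163.17 − 980457.88 + 0.3086×1690.7 − 0.04193×2.51×1690.7 = 49.10 mGal
Difference = 49.10 − (-59.50) = 108.60 mGal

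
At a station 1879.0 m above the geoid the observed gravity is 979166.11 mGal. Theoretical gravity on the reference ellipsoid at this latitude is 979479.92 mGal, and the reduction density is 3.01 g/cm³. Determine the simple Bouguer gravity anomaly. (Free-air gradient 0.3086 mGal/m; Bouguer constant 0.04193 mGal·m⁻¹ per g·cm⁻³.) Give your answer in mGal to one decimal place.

28.9

Free-air correction = 0.3086 × 1879.0 = 579.86 mGal
Free-air anomaly = 979166.11 − 979479.92 + (579.86) = 266.05 mGal
Bouguer slab correction = 0.04193 × 3.01 × 1879.0 = 237.15 mGal
Simple Bouguer anomaly = 266.05 − (237.15) = 28.90 mGal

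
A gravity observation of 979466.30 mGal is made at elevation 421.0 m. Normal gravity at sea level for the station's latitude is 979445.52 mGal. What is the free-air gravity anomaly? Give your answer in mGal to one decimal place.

Free-air correction = 0.3086 × 421.0 = 129.92 mGal
Free-air anomaly = 979466.30 − 979445.52 + (129.92) = 150.70 mGal

150.7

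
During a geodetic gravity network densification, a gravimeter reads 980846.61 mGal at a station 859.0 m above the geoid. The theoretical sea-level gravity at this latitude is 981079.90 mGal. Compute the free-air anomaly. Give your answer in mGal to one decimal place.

Free-air correction = 0.3086 × 859.0 = 265.09 mGal
Free-air anomaly = 980846.61 − 981079.90 + (265.09) = 31.80 mGal

31.8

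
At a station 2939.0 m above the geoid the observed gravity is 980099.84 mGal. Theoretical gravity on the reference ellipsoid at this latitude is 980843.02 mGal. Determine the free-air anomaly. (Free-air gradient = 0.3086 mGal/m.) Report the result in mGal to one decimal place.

Free-air correction = 0.3086 × 2939.0 = 906.98 mGal
Free-air anomaly = 980099.84 − 980843.02 + (906.98) = 163.80 mGal

163.8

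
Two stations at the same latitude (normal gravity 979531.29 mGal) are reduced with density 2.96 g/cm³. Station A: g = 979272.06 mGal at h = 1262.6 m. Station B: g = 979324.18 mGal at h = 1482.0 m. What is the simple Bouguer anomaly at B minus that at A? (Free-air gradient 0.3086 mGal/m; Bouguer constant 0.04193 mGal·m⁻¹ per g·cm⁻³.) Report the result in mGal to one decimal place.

Δg_SB(A) = 979272.06 − 979531.29 + 0.3086×1262.6 − 0.04193×2.96×1262.6 = -26.30 mGal
Δg_SB(B) = 979324.18 − 979531.29 + 0.3086×1482.0 − 0.04193×2.96×1482.0 = 66.30 mGal
Difference = 66.30 − (-26.30) = 92.60 mGal

92.6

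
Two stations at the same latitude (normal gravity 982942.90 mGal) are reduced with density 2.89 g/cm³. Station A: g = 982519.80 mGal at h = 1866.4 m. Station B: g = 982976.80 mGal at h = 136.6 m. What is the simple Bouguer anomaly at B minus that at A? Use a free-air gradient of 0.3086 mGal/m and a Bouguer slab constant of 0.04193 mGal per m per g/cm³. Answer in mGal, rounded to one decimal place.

Δg_SB(A) = 982519.80 − 982942.90 + 0.3086×1866.4 − 0.04193×2.89×1866.4 = -73.30 mGal
Δg_SB(B) = 982976.80 − 982942.90 + 0.3086×136.6 − 0.04193×2.89×136.6 = 59.50 mGal
Difference = 59.50 − (-73.30) = 132.80 mGal

132.8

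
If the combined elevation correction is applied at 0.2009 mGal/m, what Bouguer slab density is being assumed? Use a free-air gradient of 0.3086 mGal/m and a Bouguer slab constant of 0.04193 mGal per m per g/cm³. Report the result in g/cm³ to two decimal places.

0.2009 = 0.3086 − 0.04193 × ρ
ρ = (0.3086 − 0.2009) / 0.04193 = 2.57 g/cm³

2.57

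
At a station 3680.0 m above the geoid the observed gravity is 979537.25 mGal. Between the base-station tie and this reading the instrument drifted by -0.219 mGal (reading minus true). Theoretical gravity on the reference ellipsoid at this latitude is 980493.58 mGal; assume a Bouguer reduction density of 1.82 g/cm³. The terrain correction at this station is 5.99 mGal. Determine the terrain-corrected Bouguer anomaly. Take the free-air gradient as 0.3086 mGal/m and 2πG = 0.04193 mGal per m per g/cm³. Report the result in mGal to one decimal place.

Drift-corrected reading = 979537.25 − (-0.219) = 979537.469 mGal
Free-air correction = 0.3086 × 3680.0 = 1135.65 mGal
Free-air anomaly = 979537.469 − 980493.58 + (1135.65) = 179.539 mGal
Bouguer slab correction = 0.04193 × 1.82 × 3680.0 = 280.83 mGal
Simple Bouguer anomaly = 179.539 − (280.83) = -101.291 mGal
Complete Bouguer anomaly = -101.291 + 5.99 = -95.301 mGal

-95.3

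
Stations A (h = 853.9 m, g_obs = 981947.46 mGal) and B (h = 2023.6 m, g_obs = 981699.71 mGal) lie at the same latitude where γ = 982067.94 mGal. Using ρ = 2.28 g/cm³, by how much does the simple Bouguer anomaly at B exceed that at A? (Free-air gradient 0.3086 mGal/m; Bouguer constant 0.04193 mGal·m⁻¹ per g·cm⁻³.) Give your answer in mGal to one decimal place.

1.4

Δg_SB(A) = 981947.46 − 982067.94 + 0.3086×853.9 − 0.04193×2.28×853.9 = 61.40 mGal
Δg_SB(B) = 981699.71 − 982067.94 + 0.3086×2023.6 − 0.04193×2.28×2023.6 = 62.80 mGal
Difference = 62.80 − (61.40) = 1.40 mGal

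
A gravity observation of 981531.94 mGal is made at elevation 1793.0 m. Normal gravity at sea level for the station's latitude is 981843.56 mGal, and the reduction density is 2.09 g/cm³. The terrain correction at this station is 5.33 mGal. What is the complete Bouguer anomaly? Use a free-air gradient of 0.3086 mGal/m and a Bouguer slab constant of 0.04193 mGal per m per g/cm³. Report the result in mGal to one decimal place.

89.9

Free-air correction = 0.3086 × 1793.0 = 553.32 mGal
Free-air anomaly = 981531.94 − 981843.56 + (553.32) = 241.70 mGal
Bouguer slab correction = 0.04193 × 2.09 × 1793.0 = 157.13 mGal
Simple Bouguer anomaly = 241.70 − (157.13) = 84.57 mGal
Complete Bouguer anomaly = 84.57 + 5.33 = 89.90 mGal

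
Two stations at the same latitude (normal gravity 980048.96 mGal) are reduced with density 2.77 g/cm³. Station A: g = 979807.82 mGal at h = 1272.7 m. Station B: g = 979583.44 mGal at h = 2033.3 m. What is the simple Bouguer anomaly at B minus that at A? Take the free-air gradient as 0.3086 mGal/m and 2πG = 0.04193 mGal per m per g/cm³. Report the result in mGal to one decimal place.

-78.0

Δg_SB(A) = 979807.82 − 980048.96 + 0.3086×1272.7 − 0.04193×2.77×1272.7 = 3.80 mGal
Δg_SB(B) = 979583.44 − 980048.96 + 0.3086×2033.3 − 0.04193×2.77×2033.3 = -74.20 mGal
Difference = -74.20 − (3.80) = -78.00 mGal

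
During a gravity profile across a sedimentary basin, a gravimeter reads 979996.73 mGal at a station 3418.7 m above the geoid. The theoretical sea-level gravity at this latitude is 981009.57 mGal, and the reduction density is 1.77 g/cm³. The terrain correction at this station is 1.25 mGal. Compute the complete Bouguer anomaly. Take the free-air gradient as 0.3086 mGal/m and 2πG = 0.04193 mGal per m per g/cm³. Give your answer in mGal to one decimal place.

-210.3

Free-air correction = 0.3086 × 3418.7 = 1055.01 mGal
Free-air anomaly = 979996.73 − 981009.57 + (1055.01) = 42.17 mGal
Bouguer slab correction = 0.04193 × 1.77 × 3418.7 = 253.72 mGal
Simple Bouguer anomaly = 42.17 − (253.72) = -211.55 mGal
Complete Bouguer anomaly = -211.55 + 1.25 = -210.30 mGal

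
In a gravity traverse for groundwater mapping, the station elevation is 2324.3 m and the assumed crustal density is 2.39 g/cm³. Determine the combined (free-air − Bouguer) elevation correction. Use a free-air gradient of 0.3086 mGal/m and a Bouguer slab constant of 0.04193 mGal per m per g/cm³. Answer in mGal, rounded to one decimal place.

484.4

Combined gradient = 0.3086 − 0.04193 × 2.39 = 0.2083873 mGal/m
Combined elevation correction = 0.2083873 × 2324.3 = 484.4 mGal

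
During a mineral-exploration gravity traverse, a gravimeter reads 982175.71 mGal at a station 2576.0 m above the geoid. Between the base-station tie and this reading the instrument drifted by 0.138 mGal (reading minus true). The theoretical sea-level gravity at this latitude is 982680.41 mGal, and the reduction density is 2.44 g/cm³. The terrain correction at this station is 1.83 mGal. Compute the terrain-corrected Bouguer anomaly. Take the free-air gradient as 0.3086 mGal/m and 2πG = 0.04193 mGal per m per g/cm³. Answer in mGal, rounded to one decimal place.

Drift-corrected reading = 982175.71 − (0.138) = 982175.572 mGal
Free-air correction = 0.3086 × 2576.0 = 794.95 mGal
Free-air anomaly = 982175.572 − 982680.41 + (794.95) = 290.112 mGal
Bouguer slab correction = 0.04193 × 2.44 × 2576.0 = 263.55 mGal
Simple Bouguer anomaly = 290.112 − (263.55) = 26.562 mGal
Complete Bouguer anomaly = 26.562 + 1.83 = 28.392 mGal

28.4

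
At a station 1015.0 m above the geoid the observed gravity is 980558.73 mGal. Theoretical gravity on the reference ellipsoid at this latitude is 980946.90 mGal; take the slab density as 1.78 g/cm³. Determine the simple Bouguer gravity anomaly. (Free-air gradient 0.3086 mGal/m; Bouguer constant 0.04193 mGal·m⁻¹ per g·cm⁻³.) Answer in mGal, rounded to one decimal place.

-150.7

Free-air correction = 0.3086 × 1015.0 = 313.23 mGal
Free-air anomaly = 980558.73 − 980946.90 + (313.23) = -74.94 mGal
Bouguer slab correction = 0.04193 × 1.78 × 1015.0 = 75.75 mGal
Simple Bouguer anomaly = -74.94 − (75.75) = -150.69 mGal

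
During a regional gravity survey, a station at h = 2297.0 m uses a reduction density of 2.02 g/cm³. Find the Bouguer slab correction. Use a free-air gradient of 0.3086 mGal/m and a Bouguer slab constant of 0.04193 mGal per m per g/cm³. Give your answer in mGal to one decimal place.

Bouguer slab correction = 0.04193 × 2.02 × 2297.0 = 194.6 mGal

194.6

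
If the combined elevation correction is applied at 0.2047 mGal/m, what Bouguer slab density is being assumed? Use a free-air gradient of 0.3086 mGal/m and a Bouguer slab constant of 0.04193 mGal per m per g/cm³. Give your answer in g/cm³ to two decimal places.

2.48

0.2047 = 0.3086 − 0.04193 × ρ
ρ = (0.3086 − 0.2047) / 0.04193 = 2.48 g/cm³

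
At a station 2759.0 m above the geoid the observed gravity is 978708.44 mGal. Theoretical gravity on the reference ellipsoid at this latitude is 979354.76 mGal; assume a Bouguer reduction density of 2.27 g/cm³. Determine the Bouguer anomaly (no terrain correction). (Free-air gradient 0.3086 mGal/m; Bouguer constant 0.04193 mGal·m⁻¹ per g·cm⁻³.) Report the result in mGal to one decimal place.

Free-air correction = 0.3086 × 2759.0 = 851.43 mGal
Free-air anomaly = 978708.44 − 979354.76 + (851.43) = 205.11 mGal
Bouguer slab correction = 0.04193 × 2.27 × 2759.0 = 262.60 mGal
Simple Bouguer anomaly = 205.11 − (262.60) = -57.49 mGal

-57.5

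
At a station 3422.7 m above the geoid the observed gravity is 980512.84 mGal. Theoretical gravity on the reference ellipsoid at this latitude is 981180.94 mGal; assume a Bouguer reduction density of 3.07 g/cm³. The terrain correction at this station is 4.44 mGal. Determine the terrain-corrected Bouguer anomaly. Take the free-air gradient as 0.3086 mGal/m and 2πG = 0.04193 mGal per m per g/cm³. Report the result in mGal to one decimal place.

-48.0

Free-air correction = 0.3086 × 3422.7 = 1056.25 mGal
Free-air anomaly = 980512.84 − 981180.94 + (1056.25) = 388.15 mGal
Bouguer slab correction = 0.04193 × 3.07 × 3422.7 = 440.59 mGal
Simple Bouguer anomaly = 388.15 − (440.59) = -52.44 mGal
Complete Bouguer anomaly = -52.44 + 4.44 = -48.00 mGal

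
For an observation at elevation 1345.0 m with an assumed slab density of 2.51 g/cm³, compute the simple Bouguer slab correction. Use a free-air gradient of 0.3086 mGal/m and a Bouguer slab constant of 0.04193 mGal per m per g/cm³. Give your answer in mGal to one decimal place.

Bouguer slab correction = 0.04193 × 2.51 × 1345.0 = 141.6 mGal

141.6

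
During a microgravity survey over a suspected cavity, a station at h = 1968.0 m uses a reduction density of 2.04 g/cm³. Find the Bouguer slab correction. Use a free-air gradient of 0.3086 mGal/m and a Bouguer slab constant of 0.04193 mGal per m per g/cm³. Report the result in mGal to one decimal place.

168.3

Bouguer slab correction = 0.04193 × 2.04 × 1968.0 = 168.3 mGal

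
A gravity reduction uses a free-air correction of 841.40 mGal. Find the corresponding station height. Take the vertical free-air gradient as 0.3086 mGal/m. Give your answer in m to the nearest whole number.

2727

h = 841.40 / 0.3086 = 2726.51 m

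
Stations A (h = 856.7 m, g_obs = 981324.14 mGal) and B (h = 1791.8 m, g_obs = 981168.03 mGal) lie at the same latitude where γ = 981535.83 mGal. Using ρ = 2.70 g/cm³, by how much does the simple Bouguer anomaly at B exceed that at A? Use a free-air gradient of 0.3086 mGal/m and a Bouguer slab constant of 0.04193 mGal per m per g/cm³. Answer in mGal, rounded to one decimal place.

26.6

Δg_SB(A) = 981324.14 − 981535.83 + 0.3086×856.7 − 0.04193×2.70×856.7 = -44.30 mGal
Δg_SB(B) = 981168.03 − 981535.83 + 0.3086×1791.8 − 0.04193×2.70×1791.8 = -17.70 mGal
Difference = -17.70 − (-44.30) = 26.60 mGal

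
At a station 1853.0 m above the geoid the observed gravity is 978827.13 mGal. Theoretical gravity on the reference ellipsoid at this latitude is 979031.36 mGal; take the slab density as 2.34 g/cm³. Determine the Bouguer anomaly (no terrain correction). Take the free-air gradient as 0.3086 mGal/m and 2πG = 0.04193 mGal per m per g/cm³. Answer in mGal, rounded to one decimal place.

185.8

Free-air correction = 0.3086 × 1853.0 = 571.84 mGal
Free-air anomaly = 978827.13 − 979031.36 + (571.84) = 367.61 mGal
Bouguer slab correction = 0.04193 × 2.34 × 1853.0 = 181.81 mGal
Simple Bouguer anomaly = 367.61 − (181.81) = 185.80 mGal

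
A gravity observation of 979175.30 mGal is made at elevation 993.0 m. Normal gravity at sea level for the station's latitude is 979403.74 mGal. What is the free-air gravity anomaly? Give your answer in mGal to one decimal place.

Free-air correction = 0.3086 × 993.0 = 306.44 mGal
Free-air anomaly = 979175.30 − 979403.74 + (306.44) = 78.00 mGal

78.0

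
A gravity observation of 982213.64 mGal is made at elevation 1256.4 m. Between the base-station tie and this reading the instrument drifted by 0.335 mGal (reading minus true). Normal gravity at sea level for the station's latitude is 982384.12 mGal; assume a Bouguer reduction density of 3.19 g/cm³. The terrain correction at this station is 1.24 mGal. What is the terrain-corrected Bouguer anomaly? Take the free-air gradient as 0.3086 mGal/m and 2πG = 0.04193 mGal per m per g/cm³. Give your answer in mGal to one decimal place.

Drift-corrected reading = 982213.64 − (0.335) = 982213.305 mGal
Free-air correction = 0.3086 × 1256.4 = 387.73 mGal
Free-air anomaly = 982213.305 − 982384.12 + (387.73) = 216.915 mGal
Bouguer slab correction = 0.04193 × 3.19 × 1256.4 = 168.05 mGal
Simple Bouguer anomaly = 216.915 − (168.05) = 48.865 mGal
Complete Bouguer anomaly = 48.865 + 1.24 = 50.105 mGal

50.1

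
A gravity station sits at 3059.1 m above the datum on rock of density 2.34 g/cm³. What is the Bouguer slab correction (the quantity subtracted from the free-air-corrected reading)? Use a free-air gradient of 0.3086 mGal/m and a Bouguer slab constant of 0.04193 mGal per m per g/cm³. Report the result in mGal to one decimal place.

300.1

Bouguer slab correction = 0.04193 × 2.34 × 3059.1 = 300.1 mGal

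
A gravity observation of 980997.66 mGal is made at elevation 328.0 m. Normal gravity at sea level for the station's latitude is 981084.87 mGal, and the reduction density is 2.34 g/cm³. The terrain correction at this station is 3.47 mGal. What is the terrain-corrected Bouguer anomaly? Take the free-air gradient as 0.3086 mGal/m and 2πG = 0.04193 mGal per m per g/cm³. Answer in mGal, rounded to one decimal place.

Free-air correction = 0.3086 × 328.0 = 101.22 mGal
Free-air anomaly = 980997.66 − 981084.87 + (101.22) = 14.01 mGal
Bouguer slab correction = 0.04193 × 2.34 × 328.0 = 32.18 mGal
Simple Bouguer anomaly = 14.01 − (32.18) = -18.17 mGal
Complete Bouguer anomaly = -18.17 + 3.47 = -14.70 mGal

-14.7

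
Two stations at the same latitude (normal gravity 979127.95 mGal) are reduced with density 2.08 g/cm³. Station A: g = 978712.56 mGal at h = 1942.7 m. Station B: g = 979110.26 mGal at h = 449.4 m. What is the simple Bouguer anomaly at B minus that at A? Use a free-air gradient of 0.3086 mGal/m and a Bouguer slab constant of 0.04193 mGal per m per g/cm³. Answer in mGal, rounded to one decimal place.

67.1

Δg_SB(A) = 978712.56 − 979127.95 + 0.3086×1942.7 − 0.04193×2.08×1942.7 = 14.70 mGal
Δg_SB(B) = 979110.26 − 979127.95 + 0.3086×449.4 − 0.04193×2.08×449.4 = 81.80 mGal
Difference = 81.80 − (14.70) = 67.10 mGal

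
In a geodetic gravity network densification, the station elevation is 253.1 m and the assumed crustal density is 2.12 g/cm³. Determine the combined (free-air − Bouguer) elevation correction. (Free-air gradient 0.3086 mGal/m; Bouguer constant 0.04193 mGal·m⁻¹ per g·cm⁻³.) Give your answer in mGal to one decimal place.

Combined gradient = 0.3086 − 0.04193 × 2.12 = 0.2197084 mGal/m
Combined elevation correction = 0.2197084 × 253.1 = 55.6 mGal

55.6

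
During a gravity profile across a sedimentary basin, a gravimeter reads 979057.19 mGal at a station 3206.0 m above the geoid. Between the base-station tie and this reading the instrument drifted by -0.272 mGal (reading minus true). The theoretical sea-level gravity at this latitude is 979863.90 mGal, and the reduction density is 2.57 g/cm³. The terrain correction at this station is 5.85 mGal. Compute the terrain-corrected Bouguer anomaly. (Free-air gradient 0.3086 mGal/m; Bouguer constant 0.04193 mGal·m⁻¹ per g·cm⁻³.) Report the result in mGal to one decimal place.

-156.7

Drift-corrected reading = 979057.19 − (-0.272) = 979057.462 mGal
Free-air correction = 0.3086 × 3206.0 = 989.37 mGal
Free-air anomaly = 979057.462 − 979863.90 + (989.37) = 182.932 mGal
Bouguer slab correction = 0.04193 × 2.57 × 3206.0 = 345.48 mGal
Simple Bouguer anomaly = 182.932 − (345.48) = -162.548 mGal
Complete Bouguer anomaly = -162.548 + 5.85 = -156.698 mGal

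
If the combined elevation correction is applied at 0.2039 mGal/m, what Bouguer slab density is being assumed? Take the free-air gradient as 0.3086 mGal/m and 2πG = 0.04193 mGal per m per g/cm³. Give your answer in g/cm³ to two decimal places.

0.2039 = 0.3086 − 0.04193 × ρ
ρ = (0.3086 − 0.2039) / 0.04193 = 2.50 g/cm³

2.50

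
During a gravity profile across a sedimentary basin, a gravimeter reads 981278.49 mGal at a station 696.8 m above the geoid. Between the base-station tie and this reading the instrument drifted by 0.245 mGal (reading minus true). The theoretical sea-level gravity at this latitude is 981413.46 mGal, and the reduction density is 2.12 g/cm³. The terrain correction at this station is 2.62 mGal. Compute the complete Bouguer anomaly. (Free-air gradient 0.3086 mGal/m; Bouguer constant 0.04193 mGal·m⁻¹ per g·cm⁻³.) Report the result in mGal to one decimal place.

Drift-corrected reading = 981278.49 − (0.245) = 981278.245 mGal
Free-air correction = 0.3086 × 696.8 = 215.03 mGal
Free-air anomaly = 981278.245 − 981413.46 + (215.03) = 79.815 mGal
Bouguer slab correction = 0.04193 × 2.12 × 696.8 = 61.94 mGal
Simple Bouguer anomaly = 79.815 − (61.94) = 17.875 mGal
Complete Bouguer anomaly = 17.875 + 2.62 = 20.495 mGal

20.5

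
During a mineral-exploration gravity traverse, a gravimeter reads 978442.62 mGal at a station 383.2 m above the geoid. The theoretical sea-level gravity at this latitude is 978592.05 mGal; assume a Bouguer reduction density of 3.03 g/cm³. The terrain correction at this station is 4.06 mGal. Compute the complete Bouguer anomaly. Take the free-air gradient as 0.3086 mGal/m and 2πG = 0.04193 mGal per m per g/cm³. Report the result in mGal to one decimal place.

Free-air correction = 0.3086 × 383.2 = 118.26 mGal
Free-air anomaly = 978442.62 − 978592.05 + (118.26) = -31.17 mGal
Bouguer slab correction = 0.04193 × 3.03 × 383.2 = 48.68 mGal
Simple Bouguer anomaly = -31.17 − (48.68) = -79.85 mGal
Complete Bouguer anomaly = -79.85 + 4.06 = -75.79 mGal

-75.8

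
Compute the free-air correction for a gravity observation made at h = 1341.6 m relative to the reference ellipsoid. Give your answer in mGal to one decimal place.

414.0

Free-air correction = 0.3086 × 1341.6 = 414.0 mGal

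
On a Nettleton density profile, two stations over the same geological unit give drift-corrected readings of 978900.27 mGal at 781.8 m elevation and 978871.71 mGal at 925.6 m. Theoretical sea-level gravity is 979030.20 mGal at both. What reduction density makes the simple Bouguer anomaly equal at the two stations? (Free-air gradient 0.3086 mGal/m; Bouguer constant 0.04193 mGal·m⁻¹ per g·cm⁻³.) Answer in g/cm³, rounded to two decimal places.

Δg_obs = 978871.71 − 978900.27 = -28.56 mGal over Δh = 925.6 − 781.8 = 143.8 m
Equal Bouguer anomalies ⇒ Δg_obs + (0.3086 − 0.04193ρ)·Δh = 0
0.3086 − 0.04193ρ = −Δg_obs/Δh = 0.19861
ρ = (0.3086 − 0.19861) / 0.04193 = 2.62 g/cm³

2.62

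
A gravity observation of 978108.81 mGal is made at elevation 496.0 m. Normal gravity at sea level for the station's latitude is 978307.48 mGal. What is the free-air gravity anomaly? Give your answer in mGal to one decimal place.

Free-air correction = 0.3086 × 496.0 = 153.07 mGal
Free-air anomaly = 978108.81 − 978307.48 + (153.07) = -45.60 mGal

-45.6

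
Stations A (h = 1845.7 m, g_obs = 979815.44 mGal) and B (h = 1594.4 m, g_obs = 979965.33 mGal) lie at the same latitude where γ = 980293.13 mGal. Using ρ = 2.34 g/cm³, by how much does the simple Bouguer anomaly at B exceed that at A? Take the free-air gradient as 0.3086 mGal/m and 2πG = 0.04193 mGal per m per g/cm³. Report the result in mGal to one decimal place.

97.0

Δg_SB(A) = 979815.44 − 980293.13 + 0.3086×1845.7 − 0.04193×2.34×1845.7 = -89.20 mGal
Δg_SB(B) = 979965.33 − 980293.13 + 0.3086×1594.4 − 0.04193×2.34×1594.4 = 7.80 mGal
Difference = 7.80 − (-89.20) = 97.00 mGal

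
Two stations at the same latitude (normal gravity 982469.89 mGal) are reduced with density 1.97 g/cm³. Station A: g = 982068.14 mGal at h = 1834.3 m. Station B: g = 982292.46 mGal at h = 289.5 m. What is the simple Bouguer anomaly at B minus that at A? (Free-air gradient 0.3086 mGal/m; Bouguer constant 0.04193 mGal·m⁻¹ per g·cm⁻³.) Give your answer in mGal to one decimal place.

-124.8

Δg_SB(A) = 982068.14 − 982469.89 + 0.3086×1834.3 − 0.04193×1.97×1834.3 = 12.80 mGal
Δg_SB(B) = 982292.46 − 982469.89 + 0.3086×289.5 − 0.04193×1.97×289.5 = -112.00 mGal
Difference = -112.00 − (12.80) = -124.80 mGal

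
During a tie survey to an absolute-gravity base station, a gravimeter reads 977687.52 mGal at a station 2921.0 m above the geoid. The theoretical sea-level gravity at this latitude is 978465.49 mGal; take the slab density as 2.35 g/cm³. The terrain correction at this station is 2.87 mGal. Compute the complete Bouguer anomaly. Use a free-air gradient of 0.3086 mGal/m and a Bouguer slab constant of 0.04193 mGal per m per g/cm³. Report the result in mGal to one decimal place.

Free-air correction = 0.3086 × 2921.0 = 901.42 mGal
Free-air anomaly = 977687.52 − 978465.49 + (901.42) = 123.45 mGal
Bouguer slab correction = 0.04193 × 2.35 × 2921.0 = 287.82 mGal
Simple Bouguer anomaly = 123.45 − (287.82) = -164.37 mGal
Complete Bouguer anomaly = -164.37 + 2.87 = -161.50 mGal

-161.5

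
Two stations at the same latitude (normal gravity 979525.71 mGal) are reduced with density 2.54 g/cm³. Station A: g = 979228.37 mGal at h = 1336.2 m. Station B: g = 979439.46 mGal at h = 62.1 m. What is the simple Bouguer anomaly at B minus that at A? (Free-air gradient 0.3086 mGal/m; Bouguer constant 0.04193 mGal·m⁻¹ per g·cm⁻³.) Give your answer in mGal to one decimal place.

Δg_SB(A) = 979228.37 − 979525.71 + 0.3086×1336.2 − 0.04193×2.54×1336.2 = -27.30 mGal
Δg_SB(B) = 979439.46 − 979525.71 + 0.3086×62.1 − 0.04193×2.54×62.1 = -73.70 mGal
Difference = -73.70 − (-27.30) = -46.40 mGal

-46.4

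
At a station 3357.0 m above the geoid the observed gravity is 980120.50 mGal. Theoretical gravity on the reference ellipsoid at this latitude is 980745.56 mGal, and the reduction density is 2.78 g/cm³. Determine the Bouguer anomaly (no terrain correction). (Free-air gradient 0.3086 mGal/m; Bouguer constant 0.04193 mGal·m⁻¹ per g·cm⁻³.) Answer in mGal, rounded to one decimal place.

Free-air correction = 0.3086 × 3357.0 = 1035.97 mGal
Free-air anomaly = 980120.50 − 980745.56 + (1035.97) = 410.91 mGal
Bouguer slab correction = 0.04193 × 2.78 × 3357.0 = 391.31 mGal
Simple Bouguer anomaly = 410.91 − (391.31) = 19.60 mGal

19.6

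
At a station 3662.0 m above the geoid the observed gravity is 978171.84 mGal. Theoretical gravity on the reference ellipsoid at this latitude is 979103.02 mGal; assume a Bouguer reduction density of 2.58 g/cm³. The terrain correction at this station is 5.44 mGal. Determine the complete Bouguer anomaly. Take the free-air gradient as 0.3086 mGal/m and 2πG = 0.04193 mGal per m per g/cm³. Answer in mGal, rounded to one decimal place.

-191.8

Free-air correction = 0.3086 × 3662.0 = 1130.09 mGal
Free-air anomaly = 978171.84 − 979103.02 + (1130.09) = 198.91 mGal
Bouguer slab correction = 0.04193 × 2.58 × 3662.0 = 396.15 mGal
Simple Bouguer anomaly = 198.91 − (396.15) = -197.24 mGal
Complete Bouguer anomaly = -197.24 + 5.44 = -191.80 mGal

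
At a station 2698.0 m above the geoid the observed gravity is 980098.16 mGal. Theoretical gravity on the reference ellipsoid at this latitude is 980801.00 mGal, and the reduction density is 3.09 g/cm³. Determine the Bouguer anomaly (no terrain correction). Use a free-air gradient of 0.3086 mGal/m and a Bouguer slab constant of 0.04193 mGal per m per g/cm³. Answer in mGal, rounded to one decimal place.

Free-air correction = 0.3086 × 2698.0 = 832.60 mGal
Free-air anomaly = 980098.16 − 980801.00 + (832.60) = 129.76 mGal
Bouguer slab correction = 0.04193 × 3.09 × 2698.0 = 349.56 mGal
Simple Bouguer anomaly = 129.76 − (349.56) = -219.80 mGal

-219.8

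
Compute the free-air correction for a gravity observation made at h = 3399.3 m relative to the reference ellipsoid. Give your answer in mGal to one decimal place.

1049.0

Free-air correction = 0.3086 × 3399.3 = 1049.0 mGal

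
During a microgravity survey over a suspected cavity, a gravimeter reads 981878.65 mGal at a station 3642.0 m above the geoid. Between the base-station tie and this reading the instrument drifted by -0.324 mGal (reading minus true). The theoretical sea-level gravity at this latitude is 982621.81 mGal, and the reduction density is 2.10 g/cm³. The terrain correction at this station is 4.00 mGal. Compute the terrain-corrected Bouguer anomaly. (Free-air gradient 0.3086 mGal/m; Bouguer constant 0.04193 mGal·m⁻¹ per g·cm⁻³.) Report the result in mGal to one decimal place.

64.4

Drift-corrected reading = 981878.65 − (-0.324) = 981878.974 mGal
Free-air correction = 0.3086 × 3642.0 = 1123.92 mGal
Free-air anomaly = 981878.974 − 982621.81 + (1123.92) = 381.084 mGal
Bouguer slab correction = 0.04193 × 2.10 × 3642.0 = 320.69 mGal
Simple Bouguer anomaly = 381.084 − (320.69) = 60.394 mGal
Complete Bouguer anomaly = 60.394 + 4.00 = 64.394 mGal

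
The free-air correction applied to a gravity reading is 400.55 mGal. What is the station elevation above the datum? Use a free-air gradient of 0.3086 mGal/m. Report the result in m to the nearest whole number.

1298

h = 400.55 / 0.3086 = 1297.96 m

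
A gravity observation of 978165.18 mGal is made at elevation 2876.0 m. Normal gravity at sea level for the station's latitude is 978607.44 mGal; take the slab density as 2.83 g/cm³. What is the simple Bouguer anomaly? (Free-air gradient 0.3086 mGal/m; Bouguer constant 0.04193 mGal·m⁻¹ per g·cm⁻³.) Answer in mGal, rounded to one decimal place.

Free-air correction = 0.3086 × 2876.0 = 887.53 mGal
Free-air anomaly = 978165.18 − 978607.44 + (887.53) = 445.27 mGal
Bouguer slab correction = 0.04193 × 2.83 × 2876.0 = 341.27 mGal
Simple Bouguer anomaly = 445.27 − (341.27) = 104.00 mGal

104.0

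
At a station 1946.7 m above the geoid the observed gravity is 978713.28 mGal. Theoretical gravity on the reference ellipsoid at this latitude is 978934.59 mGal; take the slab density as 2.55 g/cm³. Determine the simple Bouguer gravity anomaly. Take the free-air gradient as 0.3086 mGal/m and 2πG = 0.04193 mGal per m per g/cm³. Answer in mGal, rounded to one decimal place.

171.3

Free-air correction = 0.3086 × 1946.7 = 600.75 mGal
Free-air anomaly = 978713.28 − 978934.59 + (600.75) = 379.44 mGal
Bouguer slab correction = 0.04193 × 2.55 × 1946.7 = 208.14 mGal
Simple Bouguer anomaly = 379.44 − (208.14) = 171.30 mGal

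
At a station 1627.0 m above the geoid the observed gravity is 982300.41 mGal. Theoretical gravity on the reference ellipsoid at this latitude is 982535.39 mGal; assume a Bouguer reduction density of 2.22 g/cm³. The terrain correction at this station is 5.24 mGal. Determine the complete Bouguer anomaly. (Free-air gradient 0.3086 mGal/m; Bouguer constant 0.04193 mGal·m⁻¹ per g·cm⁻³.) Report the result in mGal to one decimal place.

Free-air correction = 0.3086 × 1627.0 = 502.09 mGal
Free-air anomaly = 982300.41 − 982535.39 + (502.09) = 267.11 mGal
Bouguer slab correction = 0.04193 × 2.22 × 1627.0 = 151.45 mGal
Simple Bouguer anomaly = 267.11 − (151.45) = 115.66 mGal
Complete Bouguer anomaly = 115.66 + 5.24 = 120.90 mGal

120.9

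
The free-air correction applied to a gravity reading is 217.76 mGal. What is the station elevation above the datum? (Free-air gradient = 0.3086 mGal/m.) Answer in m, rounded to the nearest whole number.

706

h = 217.76 / 0.3086 = 705.64 m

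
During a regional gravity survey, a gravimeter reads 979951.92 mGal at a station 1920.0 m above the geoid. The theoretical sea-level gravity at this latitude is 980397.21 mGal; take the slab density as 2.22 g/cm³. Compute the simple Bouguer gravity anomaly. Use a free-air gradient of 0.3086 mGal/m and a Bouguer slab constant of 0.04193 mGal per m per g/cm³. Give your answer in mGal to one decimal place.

-31.5

Free-air correction = 0.3086 × 1920.0 = 592.51 mGal
Free-air anomaly = 979951.92 − 980397.21 + (592.51) = 147.22 mGal
Bouguer slab correction = 0.04193 × 2.22 × 1920.0 = 178.72 mGal
Simple Bouguer anomaly = 147.22 − (178.72) = -31.50 mGal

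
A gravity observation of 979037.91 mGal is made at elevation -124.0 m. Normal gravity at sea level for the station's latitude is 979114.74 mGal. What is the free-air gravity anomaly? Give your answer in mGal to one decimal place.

Free-air correction = 0.3086 × -124.0 = -38.27 mGal
Free-air anomaly = 979037.91 − 979114.74 + (-38.27) = -115.10 mGal

-115.1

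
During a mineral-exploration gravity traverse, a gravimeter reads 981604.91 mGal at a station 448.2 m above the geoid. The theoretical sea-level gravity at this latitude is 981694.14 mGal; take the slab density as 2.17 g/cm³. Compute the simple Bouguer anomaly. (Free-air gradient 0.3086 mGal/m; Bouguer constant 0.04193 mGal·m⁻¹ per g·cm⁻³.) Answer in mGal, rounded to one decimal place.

8.3

Free-air correction = 0.3086 × 448.2 = 138.31 mGal
Free-air anomaly = 981604.91 − 981694.14 + (138.31) = 49.08 mGal
Bouguer slab correction = 0.04193 × 2.17 × 448.2 = 40.78 mGal
Simple Bouguer anomaly = 49.08 − (40.78) = 8.30 mGal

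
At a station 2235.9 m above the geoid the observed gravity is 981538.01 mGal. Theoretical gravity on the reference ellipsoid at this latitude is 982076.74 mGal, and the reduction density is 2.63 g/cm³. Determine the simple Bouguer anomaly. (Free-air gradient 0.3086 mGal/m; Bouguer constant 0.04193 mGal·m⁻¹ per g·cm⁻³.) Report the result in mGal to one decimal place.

Free-air correction = 0.3086 × 2235.9 = 690.00 mGal
Free-air anomaly = 981538.01 − 982076.74 + (690.00) = 151.27 mGal
Bouguer slab correction = 0.04193 × 2.63 × 2235.9 = 246.57 mGal
Simple Bouguer anomaly = 151.27 − (246.57) = -95.30 mGal

-95.3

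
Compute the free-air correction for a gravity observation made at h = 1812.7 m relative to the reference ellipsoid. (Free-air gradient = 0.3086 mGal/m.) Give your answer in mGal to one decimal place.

559.4

Free-air correction = 0.3086 × 1812.7 = 559.4 mGal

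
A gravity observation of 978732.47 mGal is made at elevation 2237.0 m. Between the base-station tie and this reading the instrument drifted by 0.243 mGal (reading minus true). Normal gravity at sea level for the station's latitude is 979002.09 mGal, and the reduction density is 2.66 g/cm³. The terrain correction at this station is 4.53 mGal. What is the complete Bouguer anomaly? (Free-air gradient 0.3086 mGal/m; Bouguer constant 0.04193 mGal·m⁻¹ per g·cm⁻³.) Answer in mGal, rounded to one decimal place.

175.5

Drift-corrected reading = 978732.47 − (0.243) = 978732.227 mGal
Free-air correction = 0.3086 × 2237.0 = 690.34 mGal
Free-air anomaly = 978732.227 − 979002.09 + (690.34) = 420.477 mGal
Bouguer slab correction = 0.04193 × 2.66 × 2237.0 = 249.50 mGal
Simple Bouguer anomaly = 420.477 − (249.50) = 170.977 mGal
Complete Bouguer anomaly = 170.977 + 4.53 = 175.507 mGal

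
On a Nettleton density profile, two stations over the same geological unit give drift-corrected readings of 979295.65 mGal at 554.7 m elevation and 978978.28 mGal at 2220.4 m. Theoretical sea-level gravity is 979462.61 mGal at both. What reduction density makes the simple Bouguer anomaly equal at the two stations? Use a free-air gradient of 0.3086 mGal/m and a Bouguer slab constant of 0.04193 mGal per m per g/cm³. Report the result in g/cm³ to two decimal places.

2.82

Δg_obs = 978978.28 − 979295.65 = -317.37 mGal over Δh = 2220.4 − 554.7 = 1665.7 m
Equal Bouguer anomalies ⇒ Δg_obs + (0.3086 − 0.04193ρ)·Δh = 0
0.3086 − 0.04193ρ = −Δg_obs/Δh = 0.19053
ρ = (0.3086 − 0.19053) / 0.04193 = 2.82 g/cm³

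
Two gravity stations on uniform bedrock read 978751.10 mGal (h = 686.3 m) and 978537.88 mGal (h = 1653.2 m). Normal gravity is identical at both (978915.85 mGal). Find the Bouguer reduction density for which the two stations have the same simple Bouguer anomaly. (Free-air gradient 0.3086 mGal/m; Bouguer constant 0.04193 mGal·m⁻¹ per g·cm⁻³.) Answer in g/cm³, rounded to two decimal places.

Δg_obs = 978537.88 − 978751.10 = -213.22 mGal over Δh = 1653.2 − 686.3 = 966.9 m
Equal Bouguer anomalies ⇒ Δg_obs + (0.3086 − 0.04193ρ)·Δh = 0
0.3086 − 0.04193ρ = −Δg_obs/Δh = 0.22052
ρ = (0.3086 − 0.22052) / 0.04193 = 2.10 g/cm³

2.10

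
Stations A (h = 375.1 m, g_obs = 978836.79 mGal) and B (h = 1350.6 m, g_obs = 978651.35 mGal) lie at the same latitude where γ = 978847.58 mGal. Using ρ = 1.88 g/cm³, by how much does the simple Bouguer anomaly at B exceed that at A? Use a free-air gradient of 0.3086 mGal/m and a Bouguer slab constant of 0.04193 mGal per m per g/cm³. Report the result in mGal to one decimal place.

Δg_SB(A) = 978836.79 − 978847.58 + 0.3086×375.1 − 0.04193×1.88×375.1 = 75.40 mGal
Δg_SB(B) = 978651.35 − 978847.58 + 0.3086×1350.6 − 0.04193×1.88×1350.6 = 114.10 mGal
Difference = 114.10 − (75.40) = 38.70 mGal

38.7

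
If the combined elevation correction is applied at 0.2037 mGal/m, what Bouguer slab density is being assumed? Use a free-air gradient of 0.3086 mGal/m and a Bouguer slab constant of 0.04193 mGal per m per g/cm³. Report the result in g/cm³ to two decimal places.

2.50

0.2037 = 0.3086 − 0.04193 × ρ
ρ = (0.3086 − 0.2037) / 0.04193 = 2.50 g/cm³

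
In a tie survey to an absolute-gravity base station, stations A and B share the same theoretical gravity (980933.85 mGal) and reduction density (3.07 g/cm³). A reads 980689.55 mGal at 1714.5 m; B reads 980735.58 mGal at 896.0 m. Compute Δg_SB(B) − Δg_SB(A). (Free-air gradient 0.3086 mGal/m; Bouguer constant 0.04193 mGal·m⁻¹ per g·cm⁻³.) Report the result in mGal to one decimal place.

-101.2

Δg_SB(A) = 980689.55 − 980933.85 + 0.3086×1714.5 − 0.04193×3.07×1714.5 = 64.10 mGal
Δg_SB(B) = 980735.58 − 980933.85 + 0.3086×896.0 − 0.04193×3.07×896.0 = -37.10 mGal
Difference = -37.10 − (64.10) = -101.20 mGal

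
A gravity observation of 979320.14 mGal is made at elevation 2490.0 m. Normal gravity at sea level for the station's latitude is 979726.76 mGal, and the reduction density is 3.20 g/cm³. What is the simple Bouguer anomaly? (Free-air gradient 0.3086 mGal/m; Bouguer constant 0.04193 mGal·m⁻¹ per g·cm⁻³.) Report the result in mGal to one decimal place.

Free-air correction = 0.3086 × 2490.0 = 768.41 mGal
Free-air anomaly = 979320.14 − 979726.76 + (768.41) = 361.79 mGal
Bouguer slab correction = 0.04193 × 3.20 × 2490.0 = 334.10 mGal
Simple Bouguer anomaly = 361.79 − (334.10) = 27.69 mGal

27.7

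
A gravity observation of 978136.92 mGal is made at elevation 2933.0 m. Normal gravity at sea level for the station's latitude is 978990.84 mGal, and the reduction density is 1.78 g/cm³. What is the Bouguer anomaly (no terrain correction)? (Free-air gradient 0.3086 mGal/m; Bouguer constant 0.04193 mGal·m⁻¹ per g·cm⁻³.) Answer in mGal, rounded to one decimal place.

Free-air correction = 0.3086 × 2933.0 = 905.12 mGal
Free-air anomaly = 978136.92 − 978990.84 + (905.12) = 51.20 mGal
Bouguer slab correction = 0.04193 × 1.78 × 2933.0 = 218.91 mGal
Simple Bouguer anomaly = 51.20 − (218.91) = -167.71 mGal

-167.7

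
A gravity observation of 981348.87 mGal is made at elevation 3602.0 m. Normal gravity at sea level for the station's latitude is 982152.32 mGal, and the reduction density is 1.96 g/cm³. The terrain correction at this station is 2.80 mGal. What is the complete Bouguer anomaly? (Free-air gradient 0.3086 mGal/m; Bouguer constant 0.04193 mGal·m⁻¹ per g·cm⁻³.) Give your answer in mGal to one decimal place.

Free-air correction = 0.3086 × 3602.0 = 1111.58 mGal
Free-air anomaly = 981348.87 − 982152.32 + (1111.58) = 308.13 mGal
Bouguer slab correction = 0.04193 × 1.96 × 3602.0 = 296.02 mGal
Simple Bouguer anomaly = 308.13 − (296.02) = 12.11 mGal
Complete Bouguer anomaly = 12.11 + 2.80 = 14.91 mGal

14.9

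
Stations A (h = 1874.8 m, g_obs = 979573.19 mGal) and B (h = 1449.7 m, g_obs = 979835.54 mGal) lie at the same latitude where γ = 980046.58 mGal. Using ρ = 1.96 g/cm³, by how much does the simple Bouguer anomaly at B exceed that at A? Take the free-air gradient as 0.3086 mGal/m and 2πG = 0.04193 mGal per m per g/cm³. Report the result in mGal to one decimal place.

Δg_SB(A) = 979573.19 − 980046.58 + 0.3086×1874.8 − 0.04193×1.96×1874.8 = -48.90 mGal
Δg_SB(B) = 979835.54 − 980046.58 + 0.3086×1449.7 − 0.04193×1.96×1449.7 = 117.20 mGal
Difference = 117.20 − (-48.90) = 166.10 mGal

166.1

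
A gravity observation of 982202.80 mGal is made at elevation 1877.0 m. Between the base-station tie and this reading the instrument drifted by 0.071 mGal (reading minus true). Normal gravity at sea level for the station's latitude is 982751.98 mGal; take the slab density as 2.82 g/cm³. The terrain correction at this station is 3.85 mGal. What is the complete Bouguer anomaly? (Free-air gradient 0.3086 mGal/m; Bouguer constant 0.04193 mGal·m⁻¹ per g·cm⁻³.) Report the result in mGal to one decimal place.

-188.1

Drift-corrected reading = 982202.80 − (0.071) = 982202.729 mGal
Free-air correction = 0.3086 × 1877.0 = 579.24 mGal
Free-air anomaly = 982202.729 − 982751.98 + (579.24) = 29.989 mGal
Bouguer slab correction = 0.04193 × 2.82 × 1877.0 = 221.94 mGal
Simple Bouguer anomaly = 29.989 − (221.94) = -191.951 mGal
Complete Bouguer anomaly = -191.951 + 3.85 = -188.101 mGal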